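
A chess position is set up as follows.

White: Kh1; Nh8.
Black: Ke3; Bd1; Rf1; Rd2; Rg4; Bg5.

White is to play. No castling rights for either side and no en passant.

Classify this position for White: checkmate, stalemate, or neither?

White to move; white king on h1.
In check: yes, from the black rook on f1.
King squares — g1: attacked by Rf1; g2: attacked by Rd2; h2: attacked by Rd2.
Legal moves for White: none.
In check with no legal moves → checkmate.

checkmate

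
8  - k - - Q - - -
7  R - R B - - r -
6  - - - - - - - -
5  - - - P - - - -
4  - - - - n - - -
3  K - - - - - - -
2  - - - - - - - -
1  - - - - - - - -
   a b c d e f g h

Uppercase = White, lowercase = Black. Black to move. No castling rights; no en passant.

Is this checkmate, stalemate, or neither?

Black to move; black king on b8.
In check: yes, from the white queen on e8.
King squares — a7: attacked by Rc7; b7: attacked by Ra7; c7: attacked by Ra7; a8: attacked by Ra7; c8: attacked by Rc7.
Legal moves for Black: none.
In check with no legal moves → checkmate.

checkmate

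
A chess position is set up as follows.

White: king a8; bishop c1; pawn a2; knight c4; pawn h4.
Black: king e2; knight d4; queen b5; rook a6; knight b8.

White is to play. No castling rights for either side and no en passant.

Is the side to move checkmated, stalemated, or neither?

White to move; white king on a8.
In check: yes, from the black rook on a6.
King squares — a7: attacked by Ra6; b7: attacked by Qb5; b8: attacked by Qb5.
Legal moves for White: none.
In check with no legal moves → checkmate.

checkmate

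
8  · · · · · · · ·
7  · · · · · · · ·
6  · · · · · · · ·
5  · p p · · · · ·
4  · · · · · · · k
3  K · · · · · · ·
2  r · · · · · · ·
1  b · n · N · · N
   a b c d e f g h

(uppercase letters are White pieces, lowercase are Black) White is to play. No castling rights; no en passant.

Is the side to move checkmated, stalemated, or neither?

White to move; white king on a3.
In check: yes, from the black rook on a2.
King squares — a2: attacked by Nc1; b2: attacked by Ba1; b3: attacked by Nc1; a4: attacked by Ra2; b4: attacked by Pc5.
Legal moves for White: none.
In check with no legal moves → checkmate.

checkmate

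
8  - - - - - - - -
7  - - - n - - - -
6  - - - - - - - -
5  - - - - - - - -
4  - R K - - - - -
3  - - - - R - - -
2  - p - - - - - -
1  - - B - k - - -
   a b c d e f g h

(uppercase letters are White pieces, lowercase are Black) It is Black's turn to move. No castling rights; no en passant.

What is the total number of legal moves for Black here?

3

Black to move; king on e1.
In check: yes, from the white rook on e3.
Legal moves: Kf2, Kf1, Kd1.
Count: 3.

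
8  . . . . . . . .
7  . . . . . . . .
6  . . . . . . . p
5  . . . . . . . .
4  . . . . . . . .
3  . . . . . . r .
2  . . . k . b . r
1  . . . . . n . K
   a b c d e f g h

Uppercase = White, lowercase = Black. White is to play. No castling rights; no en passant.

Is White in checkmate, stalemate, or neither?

White to move; white king on h1.
In check: yes, from the black rook on h2.
King squares — g1: attacked by Bf2; g2: attacked by Rh2; h2: attacked by Nf1.
Legal moves for White: none.
In check with no legal moves → checkmate.

checkmate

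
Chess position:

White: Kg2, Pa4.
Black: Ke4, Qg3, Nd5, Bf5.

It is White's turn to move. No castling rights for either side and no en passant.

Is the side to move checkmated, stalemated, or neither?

White to move; white king on g2.
In check: yes, from the black queen on g3.
Legal moves for White: Kxg3, Kh1, Kf1.
White is in check but has 3 legal moves → neither.

neither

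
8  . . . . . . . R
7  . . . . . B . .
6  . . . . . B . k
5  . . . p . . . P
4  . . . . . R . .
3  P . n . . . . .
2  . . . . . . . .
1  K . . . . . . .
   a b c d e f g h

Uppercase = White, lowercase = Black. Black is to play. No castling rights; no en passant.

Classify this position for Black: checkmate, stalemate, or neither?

checkmate

Black to move; black king on h6.
In check: yes, from the white rook on h8.
King squares — g5: attacked by Bf6; h5: attacked by Bf7; g6: attacked by Ph5; g7: attacked by Bf6; h7: attacked by Rh8.
Legal moves for Black: none.
In check with no legal moves → checkmate.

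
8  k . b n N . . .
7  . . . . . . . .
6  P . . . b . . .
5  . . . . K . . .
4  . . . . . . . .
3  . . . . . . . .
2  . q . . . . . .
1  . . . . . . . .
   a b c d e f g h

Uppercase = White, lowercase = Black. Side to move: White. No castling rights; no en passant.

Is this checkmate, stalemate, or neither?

White to move; white king on e5.
In check: yes, from the black queen on b2.
Legal moves for White: Kd6, Kf4, Ke4.
White is in check but has 3 legal moves → neither.

neither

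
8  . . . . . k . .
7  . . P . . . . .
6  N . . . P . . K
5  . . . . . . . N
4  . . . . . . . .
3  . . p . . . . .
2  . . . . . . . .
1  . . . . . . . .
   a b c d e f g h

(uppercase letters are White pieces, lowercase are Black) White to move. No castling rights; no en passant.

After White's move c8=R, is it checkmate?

After c8=R: black king on f8; in check: yes, from the white rook on c8.
Black has 1 legal reply: Ke7.
In check but a legal move exists → not checkmate.

no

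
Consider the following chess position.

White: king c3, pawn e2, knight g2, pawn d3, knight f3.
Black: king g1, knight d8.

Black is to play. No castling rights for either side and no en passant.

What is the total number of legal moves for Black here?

4

Black to move; king on g1.
In check: yes, from the white knight on f3.
Legal moves: Kxg2, Kf2, Kh1, Kf1.
Count: 4.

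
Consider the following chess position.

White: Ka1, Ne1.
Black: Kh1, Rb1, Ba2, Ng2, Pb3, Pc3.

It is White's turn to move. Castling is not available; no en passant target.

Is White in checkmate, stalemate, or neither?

White to move; white king on a1.
In check: yes, from the black rook on b1.
King squares — b1: attacked by Ba2; a2: attacked by Pb3; b2: attacked by Rb1.
Legal moves for White: none.
In check with no legal moves → checkmate.

checkmate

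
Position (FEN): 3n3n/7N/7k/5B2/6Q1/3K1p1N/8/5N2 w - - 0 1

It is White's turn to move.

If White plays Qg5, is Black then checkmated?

After Qg5: black king on h6; in check: yes, from the white queen on g5.
King squares — g5: attacked by Nh3; h5: attacked by Qg5; g6: attacked by Bf5; g7: attacked by Qg5; h7: attacked by Bf5.
Black has no legal moves → checkmate.

yes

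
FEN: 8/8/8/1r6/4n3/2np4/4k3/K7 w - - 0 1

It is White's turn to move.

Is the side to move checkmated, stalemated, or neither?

White to move; white king on a1.
In check: no.
King squares — b1: attacked by Nc3; a2: attacked by Nc3; b2: attacked by Rb5.
Legal moves for White: none.
Not in check and no legal moves → stalemate.

stalemate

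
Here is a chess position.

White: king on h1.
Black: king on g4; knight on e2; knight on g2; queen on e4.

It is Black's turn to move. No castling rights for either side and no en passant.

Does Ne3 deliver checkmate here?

After Ne3: white king on h1; in check: yes, from the black queen on e4.
White has 1 legal reply: Kh2.
In check but a legal move exists → not checkmate.

no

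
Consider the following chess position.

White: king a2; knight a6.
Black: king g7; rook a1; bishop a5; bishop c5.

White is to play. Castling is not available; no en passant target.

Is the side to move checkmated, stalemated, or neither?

neither

White to move; white king on a2.
In check: yes, from the black rook on a1.
Legal moves for White: Kb3, Kb2, Kxa1.
White is in check but has 3 legal moves → neither.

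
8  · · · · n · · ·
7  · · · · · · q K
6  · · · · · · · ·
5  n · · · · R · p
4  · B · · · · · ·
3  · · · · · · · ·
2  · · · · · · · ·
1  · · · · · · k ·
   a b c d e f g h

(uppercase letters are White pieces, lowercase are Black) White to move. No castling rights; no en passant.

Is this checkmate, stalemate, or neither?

White to move; white king on h7.
In check: yes, from the black queen on g7.
King squares — g6: attacked by Qg7; h6: attacked by Qg7; g7: attacked by Ne8; g8: attacked by Qg7; h8: attacked by Qg7.
Legal moves for White: none.
In check with no legal moves → checkmate.

checkmate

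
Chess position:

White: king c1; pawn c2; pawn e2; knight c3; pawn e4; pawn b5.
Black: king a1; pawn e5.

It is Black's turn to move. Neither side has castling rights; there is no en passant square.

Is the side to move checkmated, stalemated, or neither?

Black to move; black king on a1.
In check: no.
King squares — b1: attacked by Kc1; a2: attacked by Nc3; b2: attacked by Kc1.
Legal moves for Black: none.
Not in check and no legal moves → stalemate.

stalemate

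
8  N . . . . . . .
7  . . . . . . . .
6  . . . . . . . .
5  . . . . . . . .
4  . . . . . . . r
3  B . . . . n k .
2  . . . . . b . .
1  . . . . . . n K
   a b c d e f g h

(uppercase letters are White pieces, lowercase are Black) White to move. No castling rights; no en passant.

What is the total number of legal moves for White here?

White to move; king on h1.
In check: yes, from the black rook on h4.
Legal moves: none.
Count: 0.

0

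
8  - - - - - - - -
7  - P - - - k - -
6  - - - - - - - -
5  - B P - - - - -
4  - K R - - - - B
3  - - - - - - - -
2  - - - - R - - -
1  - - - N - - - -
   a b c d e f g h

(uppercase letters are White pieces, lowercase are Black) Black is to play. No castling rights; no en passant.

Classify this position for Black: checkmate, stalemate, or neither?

Black to move; black king on f7.
In check: no.
Legal moves for Black: Kg8, Kf8, Kg7, Kg6.
Black has 4 legal moves and is not in check → neither.

neither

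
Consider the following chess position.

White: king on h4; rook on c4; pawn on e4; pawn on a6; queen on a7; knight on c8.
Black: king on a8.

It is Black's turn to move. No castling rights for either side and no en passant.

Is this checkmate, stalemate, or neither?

checkmate

Black to move; black king on a8.
In check: yes, from the white queen on a7.
King squares — a7: attacked by Nc8; b7: attacked by Pa6; b8: attacked by Qa7.
Legal moves for Black: none.
In check with no legal moves → checkmate.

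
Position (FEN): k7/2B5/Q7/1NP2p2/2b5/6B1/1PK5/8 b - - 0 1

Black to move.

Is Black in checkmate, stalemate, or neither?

checkmate

Black to move; black king on a8.
In check: yes, from the white queen on a6.
King squares — a7: attacked by Nb5; b7: attacked by Qa6; b8: attacked by Bc7.
Legal moves for Black: none.
In check with no legal moves → checkmate.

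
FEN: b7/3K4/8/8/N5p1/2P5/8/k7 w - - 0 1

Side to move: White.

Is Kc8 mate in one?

no

After Kc8: black king on a1; in check: no.
Black is not in check, so this cannot be checkmate.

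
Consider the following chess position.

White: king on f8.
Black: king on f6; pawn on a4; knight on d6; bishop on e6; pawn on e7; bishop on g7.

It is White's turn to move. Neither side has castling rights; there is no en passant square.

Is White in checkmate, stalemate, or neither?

White to move; white king on f8.
In check: yes, from the black bishop on g7.
King squares — e7: attacked by Kf6; f7: attacked by Nd6; g7: attacked by Kf6; e8: attacked by Nd6; g8: attacked by Be6.
Legal moves for White: none.
In check with no legal moves → checkmate.

checkmate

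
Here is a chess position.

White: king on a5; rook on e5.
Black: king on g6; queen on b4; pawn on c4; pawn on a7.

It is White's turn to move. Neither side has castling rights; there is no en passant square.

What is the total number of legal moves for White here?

White to move; king on a5.
In check: yes, from the black queen on b4.
Legal moves: Ka6, Kxb4.
Count: 2.

2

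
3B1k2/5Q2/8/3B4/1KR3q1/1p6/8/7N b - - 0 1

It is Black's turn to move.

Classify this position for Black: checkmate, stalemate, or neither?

Black to move; black king on f8.
In check: yes, from the white queen on f7.
King squares — e7: attacked by Qf7; f7: attacked by Bd5; g7: attacked by Qf7; e8: attacked by Qf7; g8: attacked by Qf7.
Legal moves for Black: none.
In check with no legal moves → checkmate.

checkmate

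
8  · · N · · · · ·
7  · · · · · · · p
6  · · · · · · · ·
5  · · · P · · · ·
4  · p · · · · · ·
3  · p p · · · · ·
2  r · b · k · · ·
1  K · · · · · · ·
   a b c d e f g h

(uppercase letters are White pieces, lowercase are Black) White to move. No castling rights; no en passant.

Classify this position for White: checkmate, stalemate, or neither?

White to move; white king on a1.
In check: yes, from the black rook on a2.
King squares — b1: attacked by Bc2; a2: attacked by Pb3; b2: attacked by Ra2.
Legal moves for White: none.
In check with no legal moves → checkmate.

checkmate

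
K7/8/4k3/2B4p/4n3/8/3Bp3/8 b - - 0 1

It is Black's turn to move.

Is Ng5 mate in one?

no

After Ng5: white king on a8; in check: no.
White is not in check, so this cannot be checkmate.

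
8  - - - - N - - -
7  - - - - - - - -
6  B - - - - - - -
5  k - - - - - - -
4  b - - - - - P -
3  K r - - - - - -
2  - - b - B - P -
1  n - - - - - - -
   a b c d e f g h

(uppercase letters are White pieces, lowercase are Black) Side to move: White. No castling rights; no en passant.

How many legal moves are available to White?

1

White to move; king on a3.
In check: yes, from the black rook on b3.
Legal moves: Ka2.
Count: 1.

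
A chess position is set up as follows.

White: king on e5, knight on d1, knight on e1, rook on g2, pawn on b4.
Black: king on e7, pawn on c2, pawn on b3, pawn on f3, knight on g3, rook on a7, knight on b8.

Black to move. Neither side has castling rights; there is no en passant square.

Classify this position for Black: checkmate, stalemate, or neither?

neither

Black to move; black king on e7.
In check: no.
Legal moves for Black include: Nd7+, Nc6+, Na6, Kf8, Ke8, Kd8, Kf7, Kd7, Ra8, Rd7, Rc7, Rb7, Ra6, Ra5+, Ra4, Ra3, Ra2, Ra1, ... (list truncated; more exist).
Black has legal moves and is not in check → neither.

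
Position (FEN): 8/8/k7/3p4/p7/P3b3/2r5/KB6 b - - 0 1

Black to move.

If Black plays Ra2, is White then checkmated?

After Ra2: white king on a1; in check: yes, from the black rook on a2.
White has 2 legal replies: Kxa2, Bxa2.
In check but a legal move exists → not checkmate.

no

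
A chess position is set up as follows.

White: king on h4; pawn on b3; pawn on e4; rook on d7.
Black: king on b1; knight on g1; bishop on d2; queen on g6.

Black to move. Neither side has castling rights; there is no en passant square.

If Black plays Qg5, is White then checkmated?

After Qg5: white king on h4; in check: yes, from the black queen on g5.
King squares — g3: attacked by Qg5; h3: attacked by Ng1; g4: attacked by Qg5; g5: attacked by Bd2; h5: attacked by Qg5.
White has no legal moves → checkmate.

yes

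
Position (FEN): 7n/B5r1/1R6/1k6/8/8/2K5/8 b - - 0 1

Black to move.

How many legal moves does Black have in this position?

4

Black to move; king on b5.
In check: yes, from the white rook on b6.
Legal moves: Kc5, Ka5, Kc4, Ka4.
Count: 4.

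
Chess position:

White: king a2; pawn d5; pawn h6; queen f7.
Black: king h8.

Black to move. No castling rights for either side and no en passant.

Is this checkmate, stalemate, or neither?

Black to move; black king on h8.
In check: no.
King squares — g7: attacked by Ph6; h7: attacked by Qf7; g8: attacked by Qf7.
Legal moves for Black: none.
Not in check and no legal moves → stalemate.

stalemate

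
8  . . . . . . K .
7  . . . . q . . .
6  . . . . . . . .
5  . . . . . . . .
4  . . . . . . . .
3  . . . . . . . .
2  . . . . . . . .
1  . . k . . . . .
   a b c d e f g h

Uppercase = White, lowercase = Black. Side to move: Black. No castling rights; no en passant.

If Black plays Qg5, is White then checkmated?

After Qg5: white king on g8; in check: yes, from the black queen on g5.
White has 4 legal replies: Kh8, Kf8, Kh7, Kf7.
In check but a legal move exists → not checkmate.

no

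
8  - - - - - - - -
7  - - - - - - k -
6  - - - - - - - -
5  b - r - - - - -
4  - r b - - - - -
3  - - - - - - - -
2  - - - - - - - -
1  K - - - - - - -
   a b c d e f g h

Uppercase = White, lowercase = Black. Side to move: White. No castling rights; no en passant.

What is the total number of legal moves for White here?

White to move; king on a1.
In check: no.
Legal moves: none.
Count: 0.

0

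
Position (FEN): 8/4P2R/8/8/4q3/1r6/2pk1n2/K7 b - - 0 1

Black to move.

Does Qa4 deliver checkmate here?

yes

After Qa4: white king on a1; in check: yes, from the black queen on a4.
King squares — b1: attacked by Pc2; a2: attacked by Qa4; b2: attacked by Rb3.
White has no legal moves → checkmate.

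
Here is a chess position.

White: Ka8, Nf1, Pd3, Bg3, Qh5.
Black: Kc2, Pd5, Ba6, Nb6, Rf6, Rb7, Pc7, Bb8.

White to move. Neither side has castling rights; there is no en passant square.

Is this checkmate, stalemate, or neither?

White to move; white king on a8.
In check: yes, from the black knight on b6.
King squares — a7: attacked by Rb7; b7: attacked by Ba6; b8: attacked by Rb7.
Legal moves for White: none.
In check with no legal moves → checkmate.

checkmate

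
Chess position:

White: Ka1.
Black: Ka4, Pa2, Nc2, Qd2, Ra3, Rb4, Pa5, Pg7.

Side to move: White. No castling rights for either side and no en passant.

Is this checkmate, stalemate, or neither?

checkmate

White to move; white king on a1.
In check: yes, from the black knight on c2.
King squares — b1: attacked by Pa2; a2: attacked by Ra3; b2: attacked by Rb4.
Legal moves for White: none.
In check with no legal moves → checkmate.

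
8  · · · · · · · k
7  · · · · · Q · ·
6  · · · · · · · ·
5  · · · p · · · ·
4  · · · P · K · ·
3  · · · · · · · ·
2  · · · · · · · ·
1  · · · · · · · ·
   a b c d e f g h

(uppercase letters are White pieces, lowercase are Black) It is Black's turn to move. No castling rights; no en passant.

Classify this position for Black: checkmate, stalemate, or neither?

stalemate

Black to move; black king on h8.
In check: no.
King squares — g7: attacked by Qf7; h7: attacked by Qf7; g8: attacked by Qf7.
Legal moves for Black: none.
Not in check and no legal moves → stalemate.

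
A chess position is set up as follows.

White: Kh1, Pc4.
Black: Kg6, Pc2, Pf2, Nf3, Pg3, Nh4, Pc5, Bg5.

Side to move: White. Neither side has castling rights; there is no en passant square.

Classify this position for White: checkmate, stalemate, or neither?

White to move; white king on h1.
In check: no.
King squares — g1: attacked by Pf2; g2: attacked by Nh4; h2: attacked by Nf3.
Legal moves for White: none.
Not in check and no legal moves → stalemate.

stalemate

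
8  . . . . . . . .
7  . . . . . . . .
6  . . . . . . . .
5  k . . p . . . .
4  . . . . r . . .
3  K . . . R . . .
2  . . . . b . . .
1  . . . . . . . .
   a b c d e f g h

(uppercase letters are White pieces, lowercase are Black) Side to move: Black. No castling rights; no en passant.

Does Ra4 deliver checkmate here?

no

After Ra4: white king on a3; in check: yes, from the black rook on a4.
White has 2 legal replies: Kb3, Kb2.
In check but a legal move exists → not checkmate.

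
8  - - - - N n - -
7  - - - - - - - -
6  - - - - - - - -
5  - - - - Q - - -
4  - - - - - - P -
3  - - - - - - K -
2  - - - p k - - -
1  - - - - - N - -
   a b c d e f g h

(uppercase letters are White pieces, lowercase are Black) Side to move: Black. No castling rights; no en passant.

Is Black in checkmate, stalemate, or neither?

Black to move; black king on e2.
In check: yes, from the white queen on e5.
King squares — d1: available; e1: attacked by Qe5; f1: available; d2: own pawn; f2: attacked by Kg3; d3: available; e3: attacked by Nf1; f3: attacked by Kg3.
Legal moves for Black: Kd3, Kxf1, Kd1.
Black is in check but has 3 legal moves → neither.

neither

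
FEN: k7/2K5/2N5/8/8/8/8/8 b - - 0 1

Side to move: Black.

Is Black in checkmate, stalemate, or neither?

Black to move; black king on a8.
In check: no.
King squares — a7: attacked by Nc6; b7: attacked by Kc7; b8: attacked by Nc6.
Legal moves for Black: none.
Not in check and no legal moves → stalemate.

stalemate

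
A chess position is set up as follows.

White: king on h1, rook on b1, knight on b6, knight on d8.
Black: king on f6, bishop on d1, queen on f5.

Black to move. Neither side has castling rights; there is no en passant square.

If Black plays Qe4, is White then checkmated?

After Qe4: white king on h1; in check: yes, from the black queen on e4.
White has 2 legal replies: Kh2, Kg1.
In check but a legal move exists → not checkmate.

no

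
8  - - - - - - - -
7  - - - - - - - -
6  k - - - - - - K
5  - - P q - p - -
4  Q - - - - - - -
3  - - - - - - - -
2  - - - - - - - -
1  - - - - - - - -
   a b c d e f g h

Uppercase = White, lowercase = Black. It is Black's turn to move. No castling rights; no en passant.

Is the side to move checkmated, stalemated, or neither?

Black to move; black king on a6.
In check: yes, from the white queen on a4.
Legal moves for Black: Kb7.
Black is in check but has 1 legal move → neither.

neither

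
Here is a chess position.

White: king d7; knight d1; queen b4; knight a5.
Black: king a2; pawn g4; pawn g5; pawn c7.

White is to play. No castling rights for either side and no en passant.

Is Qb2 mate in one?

yes

After Qb2: black king on a2; in check: yes, from the white queen on b2.
King squares — a1: attacked by Qb2; b1: attacked by Qb2; b2: attacked by Nd1; a3: attacked by Qb2; b3: attacked by Qb2.
Black has no legal moves → checkmate.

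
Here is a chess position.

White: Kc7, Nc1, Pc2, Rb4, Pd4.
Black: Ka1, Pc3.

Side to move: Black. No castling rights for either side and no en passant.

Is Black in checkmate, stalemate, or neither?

stalemate

Black to move; black king on a1.
In check: no.
King squares — b1: attacked by Rb4; a2: attacked by Nc1; b2: attacked by Rb4.
Legal moves for Black: none.
Not in check and no legal moves → stalemate.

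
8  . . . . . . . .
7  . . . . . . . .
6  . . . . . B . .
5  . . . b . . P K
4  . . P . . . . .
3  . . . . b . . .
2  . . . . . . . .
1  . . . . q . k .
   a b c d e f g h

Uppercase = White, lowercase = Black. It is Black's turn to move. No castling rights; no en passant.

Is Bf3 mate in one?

no

After Bf3: white king on h5; in check: yes, from the black bishop on f3.
White has 2 legal replies: Kh6, Kg6.
In check but a legal move exists → not checkmate.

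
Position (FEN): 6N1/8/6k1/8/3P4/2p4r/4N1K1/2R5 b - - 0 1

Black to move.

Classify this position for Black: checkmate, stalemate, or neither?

Black to move; black king on g6.
In check: no.
Legal moves for Black: Kh7, Kg7, Kf7, Kh5, Kg5, Kf5, Rh8, Rh7, Rh6, Rh5, Rh4, Rg3+, Rf3, Re3, Rd3, Rh2+, Rh1, c2.
Black has 18 legal moves and is not in check → neither.

neither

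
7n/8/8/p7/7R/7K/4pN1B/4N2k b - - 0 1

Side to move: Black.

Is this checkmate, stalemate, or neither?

checkmate

Black to move; black king on h1.
In check: yes, from the white knight on f2.
King squares — g1: attacked by Bh2; g2: attacked by Ne1; h2: attacked by Kh3.
Legal moves for Black: none.
In check with no legal moves → checkmate.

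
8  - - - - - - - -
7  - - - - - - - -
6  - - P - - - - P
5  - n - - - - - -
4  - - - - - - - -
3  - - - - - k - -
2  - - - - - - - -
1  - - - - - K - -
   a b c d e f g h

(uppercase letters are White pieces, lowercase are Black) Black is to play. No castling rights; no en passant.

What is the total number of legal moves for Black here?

Black to move; king on f3.
In check: no.
Legal moves: Nc7, Na7, Nd6, Nd4, Nc3, Na3, Kg4, Kf4, Ke4, Kg3, Ke3.
Count: 11.

11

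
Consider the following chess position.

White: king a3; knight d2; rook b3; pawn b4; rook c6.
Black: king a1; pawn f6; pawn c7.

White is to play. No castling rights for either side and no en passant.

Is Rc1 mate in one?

yes

After Rc1: black king on a1; in check: yes, from the white rook on c1.
King squares — b1: attacked by Rc1; a2: attacked by Ka3; b2: attacked by Ka3.
Black has no legal moves → checkmate.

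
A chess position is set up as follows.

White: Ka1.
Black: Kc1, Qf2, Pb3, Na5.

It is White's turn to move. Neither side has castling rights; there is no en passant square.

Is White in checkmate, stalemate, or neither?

stalemate

White to move; white king on a1.
In check: no.
King squares — b1: attacked by Kc1; a2: attacked by Qf2; b2: attacked by Kc1.
Legal moves for White: none.
Not in check and no legal moves → stalemate.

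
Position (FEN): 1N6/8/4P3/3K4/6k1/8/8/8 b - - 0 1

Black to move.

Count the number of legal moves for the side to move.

8

Black to move; king on g4.
In check: no.
Legal moves: Kh5, Kg5, Kf5, Kh4, Kf4, Kh3, Kg3, Kf3.
Count: 8.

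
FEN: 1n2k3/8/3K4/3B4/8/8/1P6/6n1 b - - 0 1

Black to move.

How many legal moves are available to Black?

Black to move; king on e8.
In check: no.
Legal moves: Kf8, Kd8, Nd7, Nc6, Na6, Nh3, Nf3, Ne2.
Count: 8.

8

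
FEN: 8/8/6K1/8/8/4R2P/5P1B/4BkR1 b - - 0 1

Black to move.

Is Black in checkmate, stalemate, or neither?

checkmate

Black to move; black king on f1.
In check: yes, from the white rook on g1.
King squares — e1: attacked by Rg1; g1: attacked by Bh2; e2: attacked by Re3; f2: attacked by Be1; g2: attacked by Rg1.
Legal moves for Black: none.
In check with no legal moves → checkmate.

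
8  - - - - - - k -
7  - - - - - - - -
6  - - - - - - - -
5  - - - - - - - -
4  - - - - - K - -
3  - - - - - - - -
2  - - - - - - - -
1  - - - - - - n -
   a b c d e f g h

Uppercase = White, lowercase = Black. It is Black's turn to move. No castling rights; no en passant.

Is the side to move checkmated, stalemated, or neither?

Black to move; black king on g8.
In check: no.
Legal moves for Black: Kh8, Kf8, Kh7, Kg7, Kf7, Nh3+, Nf3, Ne2+.
Black has 8 legal moves and is not in check → neither.

neither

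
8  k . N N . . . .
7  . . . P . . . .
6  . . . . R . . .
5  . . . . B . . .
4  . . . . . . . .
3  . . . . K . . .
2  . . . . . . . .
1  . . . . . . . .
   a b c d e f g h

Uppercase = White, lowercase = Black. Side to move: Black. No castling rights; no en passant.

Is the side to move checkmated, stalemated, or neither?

Black to move; black king on a8.
In check: no.
King squares — a7: attacked by Nc8; b7: attacked by Nd8; b8: attacked by Be5.
Legal moves for Black: none.
Not in check and no legal moves → stalemate.

stalemate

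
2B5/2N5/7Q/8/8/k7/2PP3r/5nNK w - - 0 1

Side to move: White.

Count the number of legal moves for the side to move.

White to move; king on h1.
In check: yes, from the black rook on h2.
Legal moves: Qxh2.
Count: 1.

1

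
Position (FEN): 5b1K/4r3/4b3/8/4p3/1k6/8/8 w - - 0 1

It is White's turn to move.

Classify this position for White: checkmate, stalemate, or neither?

stalemate

White to move; white king on h8.
In check: no.
King squares — g7: attacked by Re7; h7: attacked by Re7; g8: attacked by Be6.
Legal moves for White: none.
Not in check and no legal moves → stalemate.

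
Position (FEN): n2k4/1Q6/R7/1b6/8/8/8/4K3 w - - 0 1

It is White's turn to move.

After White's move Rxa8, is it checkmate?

After Rxa8: black king on d8; in check: yes, from the white rook on a8.
King squares — c7: attacked by Qb7; d7: attacked by Qb7; e7: attacked by Qb7; c8: attacked by Qb7; e8: attacked by Ra8.
Black has no legal moves → checkmate.

yes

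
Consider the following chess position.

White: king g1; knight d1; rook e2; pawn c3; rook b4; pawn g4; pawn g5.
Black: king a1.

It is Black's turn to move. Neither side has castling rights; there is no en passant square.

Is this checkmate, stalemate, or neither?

stalemate

Black to move; black king on a1.
In check: no.
King squares — b1: attacked by Rb4; a2: attacked by Re2; b2: attacked by Nd1.
Legal moves for Black: none.
Not in check and no legal moves → stalemate.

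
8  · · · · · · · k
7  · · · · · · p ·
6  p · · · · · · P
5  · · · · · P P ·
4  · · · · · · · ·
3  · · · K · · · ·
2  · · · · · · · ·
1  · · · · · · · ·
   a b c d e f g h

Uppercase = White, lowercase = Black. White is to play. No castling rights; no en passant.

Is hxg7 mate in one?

After hxg7: black king on h8; in check: yes, from the white pawn on g7.
Black has 3 legal replies: Kg8, Kh7, Kxg7.
In check but a legal move exists → not checkmate.

no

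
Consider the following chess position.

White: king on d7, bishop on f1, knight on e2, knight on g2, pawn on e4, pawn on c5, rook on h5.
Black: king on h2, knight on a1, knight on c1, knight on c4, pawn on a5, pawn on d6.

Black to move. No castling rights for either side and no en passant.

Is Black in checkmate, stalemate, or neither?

checkmate

Black to move; black king on h2.
In check: yes, from the white rook on h5.
King squares — g1: attacked by Ne2; h1: attacked by Rh5; g2: attacked by Bf1; g3: attacked by Ne2; h3: attacked by Rh5.
Legal moves for Black: none.
In check with no legal moves → checkmate.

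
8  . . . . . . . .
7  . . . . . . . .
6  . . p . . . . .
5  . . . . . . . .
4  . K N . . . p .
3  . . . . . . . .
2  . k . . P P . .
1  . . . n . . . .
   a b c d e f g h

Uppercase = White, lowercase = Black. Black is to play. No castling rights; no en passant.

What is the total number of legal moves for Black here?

Black to move; king on b2.
In check: yes, from the white knight on c4.
Legal moves: Kc2, Ka2, Kc1, Kb1, Ka1.
Count: 5.

5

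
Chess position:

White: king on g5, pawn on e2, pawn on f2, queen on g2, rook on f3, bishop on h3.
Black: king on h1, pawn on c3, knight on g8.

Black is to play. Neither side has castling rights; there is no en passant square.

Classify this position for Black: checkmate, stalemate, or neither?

checkmate

Black to move; black king on h1.
In check: yes, from the white queen on g2.
King squares — g1: attacked by Qg2; g2: attacked by Bh3; h2: attacked by Qg2.
Legal moves for Black: none.
In check with no legal moves → checkmate.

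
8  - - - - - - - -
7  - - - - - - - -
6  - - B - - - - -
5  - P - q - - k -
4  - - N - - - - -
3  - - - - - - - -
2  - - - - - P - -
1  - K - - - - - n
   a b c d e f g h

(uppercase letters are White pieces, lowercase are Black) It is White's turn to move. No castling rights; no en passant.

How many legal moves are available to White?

21

White to move; king on b1.
In check: no.
Legal moves: Be8, Ba8, Bd7, Bb7, Bxd5, Nd6, Nb6, Ne5, Na5, Ne3, Na3, Nd2, Nb2, Kc2, Kb2, Ka2, Kc1, Ka1, b6, f3, f4+.
Count: 21.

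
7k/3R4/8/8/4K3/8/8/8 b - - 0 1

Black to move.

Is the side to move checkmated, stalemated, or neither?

neither

Black to move; black king on h8.
In check: no.
Legal moves for Black: Kg8.
Black has 1 legal move and is not in check → neither.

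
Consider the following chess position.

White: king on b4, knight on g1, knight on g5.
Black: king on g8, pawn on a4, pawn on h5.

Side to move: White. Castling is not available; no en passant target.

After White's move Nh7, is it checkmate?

After Nh7: black king on g8; in check: no.
Black is not in check, so this cannot be checkmate.

no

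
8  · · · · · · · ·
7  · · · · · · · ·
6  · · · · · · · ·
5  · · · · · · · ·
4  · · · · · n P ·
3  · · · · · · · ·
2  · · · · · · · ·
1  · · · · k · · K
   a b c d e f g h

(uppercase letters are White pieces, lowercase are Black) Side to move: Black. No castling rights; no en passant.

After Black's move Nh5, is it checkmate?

After Nh5: white king on h1; in check: no.
White is not in check, so this cannot be checkmate.

no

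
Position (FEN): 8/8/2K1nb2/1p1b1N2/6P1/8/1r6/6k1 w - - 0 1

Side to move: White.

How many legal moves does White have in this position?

White to move; king on c6.
In check: yes, from the black bishop on d5.
Legal moves: Kd7, Kd6, Kb6, Kxd5.
Count: 4.

4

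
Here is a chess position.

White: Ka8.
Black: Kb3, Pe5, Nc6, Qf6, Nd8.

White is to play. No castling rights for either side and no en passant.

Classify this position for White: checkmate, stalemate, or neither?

stalemate

White to move; white king on a8.
In check: no.
King squares — a7: attacked by Nc6; b7: attacked by Nd8; b8: attacked by Nc6.
Legal moves for White: none.
Not in check and no legal moves → stalemate.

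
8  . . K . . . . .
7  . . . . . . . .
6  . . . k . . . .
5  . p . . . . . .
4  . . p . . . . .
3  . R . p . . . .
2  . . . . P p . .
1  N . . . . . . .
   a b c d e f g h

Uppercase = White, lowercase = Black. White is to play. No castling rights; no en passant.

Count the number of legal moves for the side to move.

14

White to move; king on c8.
In check: no.
Legal moves: Kd8, Kb8, Kb7, Rxb5, Rb4, Rxd3+, Rc3, Ra3, Rb2, Rb1, Nc2, exd3, e3, e4.
Count: 14.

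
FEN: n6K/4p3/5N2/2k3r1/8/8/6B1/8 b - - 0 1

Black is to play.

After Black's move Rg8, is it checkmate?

no

After Rg8: white king on h8; in check: yes, from the black rook on g8.
White has 3 legal replies: Kxg8, Kh7, Nxg8.
In check but a legal move exists → not checkmate.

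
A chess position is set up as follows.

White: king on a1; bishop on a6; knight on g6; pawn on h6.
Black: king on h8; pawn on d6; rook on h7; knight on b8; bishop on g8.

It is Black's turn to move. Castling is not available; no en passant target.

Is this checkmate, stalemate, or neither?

checkmate

Black to move; black king on h8.
In check: yes, from the white knight on g6.
King squares — g7: attacked by Ph6; h7: own rook; g8: own bishop.
Legal moves for Black: none.
In check with no legal moves → checkmate.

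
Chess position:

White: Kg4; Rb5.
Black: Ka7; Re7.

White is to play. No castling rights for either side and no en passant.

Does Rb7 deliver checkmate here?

no

After Rb7: black king on a7; in check: yes, from the white rook on b7.
Black has 4 legal replies: Ka8, Kxb7, Ka6, Rxb7.
In check but a legal move exists → not checkmate.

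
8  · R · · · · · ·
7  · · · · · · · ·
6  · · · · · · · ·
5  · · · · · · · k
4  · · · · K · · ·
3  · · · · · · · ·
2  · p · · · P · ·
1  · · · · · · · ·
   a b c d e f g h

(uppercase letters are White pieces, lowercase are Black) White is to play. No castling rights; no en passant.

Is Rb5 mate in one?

After Rb5: black king on h5; in check: yes, from the white rook on b5.
Black has 4 legal replies: Kh6, Kg6, Kh4, Kg4.
In check but a legal move exists → not checkmate.

no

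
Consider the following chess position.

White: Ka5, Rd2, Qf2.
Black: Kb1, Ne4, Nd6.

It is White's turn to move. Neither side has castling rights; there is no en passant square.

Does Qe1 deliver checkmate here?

yes

After Qe1: black king on b1; in check: yes, from the white queen on e1.
King squares — a1: attacked by Qe1; c1: attacked by Qe1; a2: attacked by Rd2; b2: attacked by Rd2; c2: attacked by Rd2.
Black has no legal moves → checkmate.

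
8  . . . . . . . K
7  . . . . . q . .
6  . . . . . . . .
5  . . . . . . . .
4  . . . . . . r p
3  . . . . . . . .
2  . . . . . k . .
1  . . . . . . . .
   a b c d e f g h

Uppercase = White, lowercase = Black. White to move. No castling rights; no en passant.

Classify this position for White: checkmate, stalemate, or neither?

stalemate

White to move; white king on h8.
In check: no.
King squares — g7: attacked by Rg4; h7: attacked by Qf7; g8: attacked by Rg4.
Legal moves for White: none.
Not in check and no legal moves → stalemate.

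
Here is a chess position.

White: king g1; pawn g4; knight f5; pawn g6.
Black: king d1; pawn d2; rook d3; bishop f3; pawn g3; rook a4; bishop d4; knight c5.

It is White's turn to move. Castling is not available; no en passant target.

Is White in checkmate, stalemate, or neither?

neither

White to move; white king on g1.
In check: yes, from the black bishop on d4.
King squares — f1: available; h1: attacked by Bf3; f2: attacked by Pg3; g2: attacked by Bf3; h2: attacked by Pg3.
Legal moves for White: Kf1, Nxd4, Ne3+.
White is in check but has 3 legal moves → neither.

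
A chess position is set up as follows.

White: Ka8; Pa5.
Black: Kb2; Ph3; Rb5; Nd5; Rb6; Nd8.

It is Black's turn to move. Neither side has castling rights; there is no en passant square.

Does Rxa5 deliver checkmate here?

After Rxa5: white king on a8; in check: yes, from the black rook on a5.
King squares — a7: attacked by Ra5; b7: attacked by Rb6; b8: attacked by Rb6.
White has no legal moves → checkmate.

yes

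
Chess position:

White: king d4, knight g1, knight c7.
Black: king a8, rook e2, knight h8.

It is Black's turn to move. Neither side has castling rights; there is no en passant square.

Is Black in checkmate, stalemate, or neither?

neither

Black to move; black king on a8.
In check: yes, from the white knight on c7.
King squares — a7: available; b7: available; b8: available.
Legal moves for Black: Kb8, Kb7, Ka7.
Black is in check but has 3 legal moves → neither.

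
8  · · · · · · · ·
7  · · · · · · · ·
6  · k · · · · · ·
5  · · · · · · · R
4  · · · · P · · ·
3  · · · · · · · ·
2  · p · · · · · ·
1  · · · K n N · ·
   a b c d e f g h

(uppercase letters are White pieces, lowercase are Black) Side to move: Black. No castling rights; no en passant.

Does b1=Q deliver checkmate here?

no

After b1=Q: white king on d1; in check: yes, from the black queen on b1.
White has 2 legal replies: Ke2, Kd2.
In check but a legal move exists → not checkmate.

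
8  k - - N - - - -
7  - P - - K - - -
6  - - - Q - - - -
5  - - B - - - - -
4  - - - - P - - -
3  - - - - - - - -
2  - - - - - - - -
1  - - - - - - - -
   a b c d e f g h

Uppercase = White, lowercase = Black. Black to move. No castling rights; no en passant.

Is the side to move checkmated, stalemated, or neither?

Black to move; black king on a8.
In check: yes, from the white pawn on b7.
King squares — a7: attacked by Bc5; b7: attacked by Nd8; b8: attacked by Qd6.
Legal moves for Black: none.
In check with no legal moves → checkmate.

checkmate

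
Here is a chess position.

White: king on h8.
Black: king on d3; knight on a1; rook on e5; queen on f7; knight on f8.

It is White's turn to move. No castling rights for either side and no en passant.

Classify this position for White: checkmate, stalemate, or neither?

stalemate

White to move; white king on h8.
In check: no.
King squares — g7: attacked by Qf7; h7: attacked by Qf7; g8: attacked by Qf7.
Legal moves for White: none.
Not in check and no legal moves → stalemate.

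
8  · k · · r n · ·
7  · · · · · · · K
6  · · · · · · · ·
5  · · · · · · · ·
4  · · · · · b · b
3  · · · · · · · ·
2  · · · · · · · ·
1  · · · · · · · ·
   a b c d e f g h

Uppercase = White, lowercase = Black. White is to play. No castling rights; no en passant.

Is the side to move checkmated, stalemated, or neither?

White to move; white king on h7.
In check: yes, from the black knight on f8.
King squares — g6: attacked by Nf8; h6: attacked by Bf4; g7: available; g8: available; h8: available.
Legal moves for White: Kh8, Kg8, Kg7.
White is in check but has 3 legal moves → neither.

neither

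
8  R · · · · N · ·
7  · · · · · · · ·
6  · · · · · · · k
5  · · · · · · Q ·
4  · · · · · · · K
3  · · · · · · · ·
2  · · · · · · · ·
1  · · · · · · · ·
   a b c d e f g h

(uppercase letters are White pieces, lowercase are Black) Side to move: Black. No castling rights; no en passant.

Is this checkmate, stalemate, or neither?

checkmate

Black to move; black king on h6.
In check: yes, from the white queen on g5.
King squares — g5: attacked by Kh4; h5: attacked by Kh4; g6: attacked by Qg5; g7: attacked by Qg5; h7: attacked by Nf8.
Legal moves for Black: none.
In check with no legal moves → checkmate.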